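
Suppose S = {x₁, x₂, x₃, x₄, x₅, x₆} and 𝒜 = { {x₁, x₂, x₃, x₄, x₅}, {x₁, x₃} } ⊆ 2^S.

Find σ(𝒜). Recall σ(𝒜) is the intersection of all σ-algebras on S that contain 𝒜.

Begin from { {}, {x₁, x₃}, {x₁, x₂, x₃, x₄, x₅}, S } (that is, 𝒜 plus ∅ and S).
Step 1 adds 2:
  {x₆}  = {x₁, x₂, x₃, x₄, x₅}ᶜ
  {x₂, x₄, x₅, x₆}  = {x₁, x₃}ᶜ
  [6 total]
Step 2: +1 →
  {x₁, x₃, x₆}  = {x₁, x₃} ∪ {x₆}
  [7 total]
Step 3 (1 new):
  {x₂, x₄, x₅}  = {x₁, x₃, x₆}ᶜ
  [8 total]
Step 4: closed — nothing new.

|σ(𝒜)| = 8.  σ(𝒜) = { {}, {x₆}, {x₁, x₃}, {x₁, x₃, x₆}, {x₂, x₄, x₅}, {x₂, x₄, x₅, x₆}, {x₁, x₂, x₃, x₄, x₅}, S }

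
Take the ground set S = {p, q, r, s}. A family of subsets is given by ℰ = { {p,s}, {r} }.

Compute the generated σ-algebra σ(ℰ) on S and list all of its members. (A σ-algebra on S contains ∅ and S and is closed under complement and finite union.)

Begin from { ∅, {r}, {p,s}, S } (that is, ℰ plus ∅ and S).
Pass 1: 3 new —
  {q,r}  = ᶜ of {p,s}
  {p,q,s}  = ᶜ of {r}
  {p,r,s}  = {r} ∪ {p,s}
  |family| = 7
Pass 2: 1 new —
  {q}  = ᶜ of {p,r,s}
  |family| = 8
After Pass 3 the family is unchanged; done.

Therefore σ(ℰ) = { ∅, {q}, {r}, {p,s}, {q,r}, {p,q,s}, {p,r,s}, S } (|σ(ℰ)| = 8).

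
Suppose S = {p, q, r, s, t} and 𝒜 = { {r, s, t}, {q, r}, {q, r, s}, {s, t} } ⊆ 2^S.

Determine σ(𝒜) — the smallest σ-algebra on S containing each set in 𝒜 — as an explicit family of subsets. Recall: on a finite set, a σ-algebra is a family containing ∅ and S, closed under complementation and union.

Initial family (6 sets): { {}, {q, r}, {s, t}, {q, r, s}, {r, s, t}, S }.
Iteration 1 adds 5:
  {p, q}  = ᶜ of {r, s, t}
  {p, t}  = ᶜ of {q, r, s}
  {p, q, r}  = ᶜ of {s, t}
  {p, s, t}  = ᶜ of {q, r}
  {q, r, s, t}  = {s, t} ∪ {q, r}
  |family| = 11
Iteration 2: 6 new —
  {p}  = ᶜ of {q, r, s, t}
  {p, q, t}  = {p, q} ∪ {p, t}
  {p, q, r, s}  = {q, r, s} ∪ {p, q, r}
  {p, q, r, t}  = {p, q, r} ∪ {p, t}
  {p, q, s, t}  = {p, s, t} ∪ {p, q}
  {p, r, s, t}  = {p, s, t} ∪ {r, s, t}
  |family| = 17
Iteration 3. New:
  {q}  = ᶜ of {p, r, s, t}
  {r}  = ᶜ of {p, q, s, t}
  {s}  = ᶜ of {p, q, r, t}
  {t}  = ᶜ of {p, q, r, s}
  {r, s}  = ᶜ of {p, q, t}
  |family| = 22
Iteration 4 adds 10:
  {p, r}  = {r} ∪ {p}
  {p, s}  = {s} ∪ {p}
  {q, s}  = {q} ∪ {s}
  {q, t}  = {q} ∪ {t}
  {r, t}  = {t} ∪ {r}
  {p, q, s}  = {p, q} ∪ {s}
  {p, r, s}  = {r, s} ∪ {p}
  {p, r, t}  = {r} ∪ {p, t}
  {q, r, t}  = {t} ∪ {q, r}
  {q, s, t}  = {q} ∪ {s, t}
  |family| = 32
Iteration 5: closed — nothing new.

Therefore σ(𝒜) = { {}, {p}, {q}, {r}, {s}, {t}, {p, q}, {p, r}, {p, s}, {p, t}, {q, r}, {q, s}, {q, t}, {r, s}, {r, t}, {s, t}, {p, q, r}, {p, q, s}, {p, q, t}, {p, r, s}, {p, r, t}, {p, s, t}, {q, r, s}, {q, r, t}, {q, s, t}, {r, s, t}, {p, q, r, s}, {p, q, r, t}, {p, q, s, t}, {p, r, s, t}, {q, r, s, t}, S } (|σ(𝒜)| = 32).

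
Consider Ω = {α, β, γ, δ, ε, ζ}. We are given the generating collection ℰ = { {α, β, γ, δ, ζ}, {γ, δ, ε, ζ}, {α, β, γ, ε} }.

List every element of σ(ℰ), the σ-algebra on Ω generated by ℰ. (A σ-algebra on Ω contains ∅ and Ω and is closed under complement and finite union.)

Initial family (5 sets): { ∅, {α, β, γ, ε}, {γ, δ, ε, ζ}, {α, β, γ, δ, ζ}, Ω }.
Pass 1: +3 →
  {ε}  = complement {α, β, γ, δ, ζ}
  {α, β}  = complement {γ, δ, ε, ζ}
  {δ, ζ}  = complement {α, β, γ, ε}
Pass 2: 3 new —
  {α, β, ε}  = {α, β} ∪ {ε}
  {δ, ε, ζ}  = {δ, ζ} ∪ {ε}
  {α, β, δ, ζ}  = {δ, ζ} ∪ {α, β}
Pass 3 (4 new):
  {γ, ε}  = complement {α, β, δ, ζ}
  {α, β, γ}  = complement {δ, ε, ζ}
  {γ, δ, ζ}  = complement {α, β, ε}
  {α, β, δ, ε, ζ}  = {α, β, ε} ∪ {α, β, δ, ζ}
Pass 4 (1 new):
  {γ}  = complement {α, β, δ, ε, ζ}
After Pass 5 the family is unchanged; done.

|σ(ℰ)| = 16.  σ(ℰ) = { ∅, {γ}, {ε}, {α, β}, {γ, ε}, {δ, ζ}, {α, β, γ}, {α, β, ε}, {γ, δ, ζ}, {δ, ε, ζ}, {α, β, γ, ε}, {α, β, δ, ζ}, {γ, δ, ε, ζ}, {α, β, γ, δ, ζ}, {α, β, δ, ε, ζ}, Ω }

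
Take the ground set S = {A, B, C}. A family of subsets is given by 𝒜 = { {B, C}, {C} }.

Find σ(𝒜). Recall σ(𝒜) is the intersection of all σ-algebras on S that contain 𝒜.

Seed the family with 𝒜 together with ∅ and S: { {}, {C}, {B, C}, S }.
Pass 1: 2 new —
  {A}  = ᶜ of {B, C}
  {A, B}  = ᶜ of {C}
  (now 6)
Pass 2 adds 1:
  {A, C}  = {C} ∪ {A}
  (now 7)
Pass 3 (1 new):
  {B}  = ᶜ of {A, C}
  (now 8)
Pass 4: already closed under ᶜ and ∪.

|σ(𝒜)| = 8.  σ(𝒜) = { {}, {A}, {B}, {C}, {A, B}, {A, C}, {B, C}, S }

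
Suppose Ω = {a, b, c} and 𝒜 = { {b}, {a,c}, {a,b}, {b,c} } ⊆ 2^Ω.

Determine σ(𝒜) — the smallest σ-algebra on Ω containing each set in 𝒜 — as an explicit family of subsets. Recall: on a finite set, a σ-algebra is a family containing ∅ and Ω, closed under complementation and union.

Take S₀ = 𝒜 ∪ {∅, Ω} = { {}, {b}, {a,b}, {a,c}, {b,c}, Ω }.
Iteration 1: 2 new —
  {a}  = {b,c}ᶜ
  {c}  = {a,b}ᶜ
  [8 total]
Iteration 2: closed — nothing new.

σ(𝒜) = { {}, {a}, {b}, {c}, {a,b}, {a,c}, {b,c}, Ω }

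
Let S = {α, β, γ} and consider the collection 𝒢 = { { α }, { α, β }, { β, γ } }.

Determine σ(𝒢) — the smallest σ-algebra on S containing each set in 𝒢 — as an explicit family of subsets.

|σ(𝒢)| = 8.  σ(𝒢) = { {}, { α }, { β }, { γ }, { α, β }, { α, γ }, { β, γ }, S }

Derivation:
Take S₀ = 𝒢 ∪ {∅, S} = { {}, { α }, { α, β }, { β, γ }, S }.
Iteration 1: +1 →
  { γ }  = { α, β }ᶜ
  (now 6)
Iteration 2. New:
  { α, γ }  = { γ } ∪ { α }
  (now 7)
Iteration 3: +1 →
  { β }  = { α, γ }ᶜ
  (now 8)
Iteration 4: stable.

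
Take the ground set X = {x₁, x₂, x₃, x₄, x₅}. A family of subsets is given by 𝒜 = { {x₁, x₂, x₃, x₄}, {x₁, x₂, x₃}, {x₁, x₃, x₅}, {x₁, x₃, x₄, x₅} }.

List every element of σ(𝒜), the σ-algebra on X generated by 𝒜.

Begin from { {}, {x₁, x₂, x₃}, {x₁, x₃, x₅}, {x₁, x₂, x₃, x₄}, {x₁, x₃, x₄, x₅}, X } (that is, 𝒜 plus ∅ and X).
Round 1: 5 new —
  {x₂}  = complement {x₁, x₃, x₄, x₅}
  {x₅}  = complement {x₁, x₂, x₃, x₄}
  {x₂, x₄}  = complement {x₁, x₃, x₅}
  {x₄, x₅}  = complement {x₁, x₂, x₃}
  {x₁, x₂, x₃, x₅}  = {x₁, x₂, x₃} ∪ {x₁, x₃, x₅}
  [11 total]
Round 2: 3 new —
  {x₄}  = complement {x₁, x₂, x₃, x₅}
  {x₂, x₅}  = {x₂} ∪ {x₅}
  {x₂, x₄, x₅}  = {x₂} ∪ {x₄, x₅}
  [14 total]
Round 3: +2 →
  {x₁, x₃}  = complement {x₂, x₄, x₅}
  {x₁, x₃, x₄}  = complement {x₂, x₅}
  [16 total]
Round 4: closed — nothing new.

Hence σ(𝒜) has 16 members: { {}, {x₂}, {x₄}, {x₅}, {x₁, x₃}, {x₂, x₄}, {x₂, x₅}, {x₄, x₅}, {x₁, x₂, x₃}, {x₁, x₃, x₄}, {x₁, x₃, x₅}, {x₂, x₄, x₅}, {x₁, x₂, x₃, x₄}, {x₁, x₂, x₃, x₅}, {x₁, x₃, x₄, x₅}, X }.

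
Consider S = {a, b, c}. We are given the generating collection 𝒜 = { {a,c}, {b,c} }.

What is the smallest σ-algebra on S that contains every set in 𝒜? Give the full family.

σ(𝒜) = { {}, {a}, {b}, {c}, {a,b}, {a,c}, {b,c}, S }

Working:
Begin from { {}, {a,c}, {b,c}, S } (that is, 𝒜 plus ∅ and S).
Iteration 1 (2 new):
  {a}  = {b,c}ᶜ
  {b}  = {a,c}ᶜ
  [6 total]
Iteration 2. New:
  {a,b}  = {b} ∪ {a}
  [7 total]
Iteration 3: +1 →
  {c}  = {a,b}ᶜ
  [8 total]
Iteration 4: stable.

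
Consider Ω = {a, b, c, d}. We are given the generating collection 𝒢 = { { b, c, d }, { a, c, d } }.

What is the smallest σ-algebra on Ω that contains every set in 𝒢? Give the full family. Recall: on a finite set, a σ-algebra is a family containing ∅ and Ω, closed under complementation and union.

Take S₀ = 𝒢 ∪ {∅, Ω} = { {  }, { a, c, d }, { b, c, d }, Ω }.
Iteration 1 (2 new):
  { a }  = { b, c, d }ᶜ
  { b }  = { a, c, d }ᶜ
  |family| = 6
Iteration 2 adds 1:
  { a, b }  = { b } ∪ { a }
  |family| = 7
Iteration 3 (1 new):
  { c, d }  = { a, b }ᶜ
  |family| = 8
Iteration 4: no new sets; the family is a σ-algebra.

Hence σ(𝒢) has 8 members: { {  }, { a }, { b }, { a, b }, { c, d }, { a, c, d }, { b, c, d }, Ω }.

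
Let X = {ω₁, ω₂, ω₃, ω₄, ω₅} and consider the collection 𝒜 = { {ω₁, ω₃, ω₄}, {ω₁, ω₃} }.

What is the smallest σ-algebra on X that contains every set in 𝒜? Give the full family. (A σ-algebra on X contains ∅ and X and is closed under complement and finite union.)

Answer: σ(𝒜) = { ∅, {ω₄}, {ω₁, ω₃}, {ω₂, ω₅}, {ω₁, ω₃, ω₄}, {ω₂, ω₄, ω₅}, {ω₁, ω₂, ω₃, ω₅}, X }

Check:
Begin from { ∅, {ω₁, ω₃}, {ω₁, ω₃, ω₄}, X } (that is, 𝒜 plus ∅ and X).
Pass 1. New:
  {ω₂, ω₅}  = ᶜ of {ω₁, ω₃, ω₄}
  {ω₂, ω₄, ω₅}  = ᶜ of {ω₁, ω₃}
  (now 6)
Pass 2: +1 →
  {ω₁, ω₂, ω₃, ω₅}  = {ω₂, ω₅} ∪ {ω₁, ω₃}
  (now 7)
Pass 3: +1 →
  {ω₄}  = ᶜ of {ω₁, ω₂, ω₃, ω₅}
  (now 8)
Pass 4: already closed under ᶜ and ∪.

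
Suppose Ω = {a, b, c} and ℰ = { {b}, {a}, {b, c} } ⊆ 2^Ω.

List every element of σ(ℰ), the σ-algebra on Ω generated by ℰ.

Seed the family with ℰ together with ∅ and Ω: { {}, {a}, {b}, {b, c}, Ω }.
Step 1 adds 2:
  {a, b}  = {b} ∪ {a}
  {a, c}  = complement {b}
  — 7 sets.
Step 2 (1 new):
  {c}  = complement {a, b}
  — 8 sets.
Step 3: no new sets; the family is a σ-algebra.

Therefore σ(ℰ) = { {}, {a}, {b}, {c}, {a, b}, {a, c}, {b, c}, Ω } (|σ(ℰ)| = 8).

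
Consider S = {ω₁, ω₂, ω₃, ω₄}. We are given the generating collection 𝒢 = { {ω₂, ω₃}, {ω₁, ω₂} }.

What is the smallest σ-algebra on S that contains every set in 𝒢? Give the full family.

Initial family (4 sets): { {}, {ω₁, ω₂}, {ω₂, ω₃}, S }.
Pass 1 adds 3:
  {ω₁, ω₄}  = S∖{ω₂, ω₃}
  {ω₃, ω₄}  = S∖{ω₁, ω₂}
  {ω₁, ω₂, ω₃}  = {ω₁, ω₂} ∪ {ω₂, ω₃}
  [7 total]
Pass 2 adds 4:
  {ω₄}  = S∖{ω₁, ω₂, ω₃}
  {ω₁, ω₂, ω₄}  = {ω₁, ω₄} ∪ {ω₁, ω₂}
  {ω₁, ω₃, ω₄}  = {ω₃, ω₄} ∪ {ω₁, ω₄}
  {ω₂, ω₃, ω₄}  = {ω₃, ω₄} ∪ {ω₂, ω₃}
  [11 total]
Pass 3. New:
  {ω₁}  = S∖{ω₂, ω₃, ω₄}
  {ω₂}  = S∖{ω₁, ω₃, ω₄}
  {ω₃}  = S∖{ω₁, ω₂, ω₄}
  [14 total]
Pass 4. New:
  {ω₁, ω₃}  = {ω₃} ∪ {ω₁}
  {ω₂, ω₄}  = {ω₄} ∪ {ω₂}
  [16 total]
After Pass 5 the family is unchanged; done.

Hence σ(𝒢) has 16 members: { {}, {ω₁}, {ω₂}, {ω₃}, {ω₄}, {ω₁, ω₂}, {ω₁, ω₃}, {ω₁, ω₄}, {ω₂, ω₃}, {ω₂, ω₄}, {ω₃, ω₄}, {ω₁, ω₂, ω₃}, {ω₁, ω₂, ω₄}, {ω₁, ω₃, ω₄}, {ω₂, ω₃, ω₄}, S }.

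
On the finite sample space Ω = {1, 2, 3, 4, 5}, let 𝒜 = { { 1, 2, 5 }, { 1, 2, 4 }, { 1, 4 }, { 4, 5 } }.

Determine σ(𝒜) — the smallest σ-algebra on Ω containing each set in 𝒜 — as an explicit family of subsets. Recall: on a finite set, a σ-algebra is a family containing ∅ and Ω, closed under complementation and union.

Start: 𝒜 ∪ {∅, Ω} = { {  }, { 1, 4 }, { 4, 5 }, { 1, 2, 4 }, { 1, 2, 5 }, Ω }.
Round 1 (6 new):
  { 3, 4 }  = ᶜ of { 1, 2, 5 }
  { 3, 5 }  = ᶜ of { 1, 2, 4 }
  { 1, 2, 3 }  = ᶜ of { 4, 5 }
  { 1, 4, 5 }  = { 4, 5 } ∪ { 1, 4 }
  { 2, 3, 5 }  = ᶜ of { 1, 4 }
  { 1, 2, 4, 5 }  = { 4, 5 } ∪ { 1, 2, 5 }
  (now 12)
Round 2: +8 →
  { 3 }  = ᶜ of { 1, 2, 4, 5 }
  { 2, 3 }  = ᶜ of { 1, 4, 5 }
  { 1, 3, 4 }  = { 3, 4 } ∪ { 1, 4 }
  { 3, 4, 5 }  = { 3, 4 } ∪ { 4, 5 }
  { 1, 2, 3, 4 }  = { 3, 4 } ∪ { 1, 2, 3 }
  { 1, 2, 3, 5 }  = { 1, 2, 3 } ∪ { 1, 2, 5 }
  { 1, 3, 4, 5 }  = { 1, 4, 5 } ∪ { 3, 4 }
  { 2, 3, 4, 5 }  = { 3, 4 } ∪ { 2, 3, 5 }
  (now 20)
Round 3: 7 new —
  { 1 }  = ᶜ of { 2, 3, 4, 5 }
  { 2 }  = ᶜ of { 1, 3, 4, 5 }
  { 4 }  = ᶜ of { 1, 2, 3, 5 }
  { 5 }  = ᶜ of { 1, 2, 3, 4 }
  { 1, 2 }  = ᶜ of { 3, 4, 5 }
  { 2, 5 }  = ᶜ of { 1, 3, 4 }
  { 2, 3, 4 }  = { 3, 4 } ∪ { 2, 3 }
  (now 27)
Round 4: 5 new —
  { 1, 3 }  = { 3 } ∪ { 1 }
  { 1, 5 }  = ᶜ of { 2, 3, 4 }
  { 2, 4 }  = { 2 } ∪ { 4 }
  { 1, 3, 5 }  = { 3, 5 } ∪ { 1 }
  { 2, 4, 5 }  = { 2, 5 } ∪ { 4, 5 }
  (now 32)
After Round 5 the family is unchanged; done.

Therefore σ(𝒜) = { {  }, { 1 }, { 2 }, { 3 }, { 4 }, { 5 }, { 1, 2 }, { 1, 3 }, { 1, 4 }, { 1, 5 }, { 2, 3 }, { 2, 4 }, { 2, 5 }, { 3, 4 }, { 3, 5 }, { 4, 5 }, { 1, 2, 3 }, { 1, 2, 4 }, { 1, 2, 5 }, { 1, 3, 4 }, { 1, 3, 5 }, { 1, 4, 5 }, { 2, 3, 4 }, { 2, 3, 5 }, { 2, 4, 5 }, { 3, 4, 5 }, { 1, 2, 3, 4 }, { 1, 2, 3, 5 }, { 1, 2, 4, 5 }, { 1, 3, 4, 5 }, { 2, 3, 4, 5 }, Ω } (|σ(𝒜)| = 32).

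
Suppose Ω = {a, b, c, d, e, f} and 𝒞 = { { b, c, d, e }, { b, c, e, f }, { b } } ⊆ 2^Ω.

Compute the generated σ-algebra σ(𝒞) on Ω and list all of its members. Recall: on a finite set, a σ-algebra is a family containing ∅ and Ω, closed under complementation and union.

σ(𝒞) = { {}, { a }, { b }, { d }, { f }, { a, b }, { a, d }, { a, f }, { b, d }, { b, f }, { c, e }, { d, f }, { a, b, d }, { a, b, f }, { a, c, e }, { a, d, f }, { b, c, e }, { b, d, f }, { c, d, e }, { c, e, f }, { a, b, c, e }, { a, b, d, f }, { a, c, d, e }, { a, c, e, f }, { b, c, d, e }, { b, c, e, f }, { c, d, e, f }, { a, b, c, d, e }, { a, b, c, e, f }, { a, c, d, e, f }, { b, c, d, e, f }, Ω }

Working:
Seed the family with 𝒞 together with ∅ and Ω: { {}, { b }, { b, c, d, e }, { b, c, e, f }, Ω }.
Iteration 1. New:
  { a, d }  = { b, c, e, f }ᶜ
  { a, f }  = { b, c, d, e }ᶜ
  { a, c, d, e, f }  = { b }ᶜ
  { b, c, d, e, f }  = { b, c, d, e } ∪ { b, c, e, f }
  (now 9)
Iteration 2 adds 6:
  { a }  = { b, c, d, e, f }ᶜ
  { a, b, d }  = { b } ∪ { a, d }
  { a, b, f }  = { a, f } ∪ { b }
  { a, d, f }  = { a, f } ∪ { a, d }
  { a, b, c, d, e }  = { b, c, d, e } ∪ { a, d }
  { a, b, c, e, f }  = { a, f } ∪ { b, c, e, f }
  (now 15)
Iteration 3: 7 new —
  { d }  = { a, b, c, e, f }ᶜ
  { f }  = { a, b, c, d, e }ᶜ
  { a, b }  = { b } ∪ { a }
  { b, c, e }  = { a, d, f }ᶜ
  { c, d, e }  = { a, b, f }ᶜ
  { c, e, f }  = { a, b, d }ᶜ
  { a, b, d, f }  = { a, d } ∪ { a, b, f }
  (now 22)
Iteration 4 adds 8:
  { b, d }  = { b } ∪ { d }
  { b, f }  = { b } ∪ { f }
  { c, e }  = { a, b, d, f }ᶜ
  { d, f }  = { f } ∪ { d }
  { a, b, c, e }  = { a, b } ∪ { b, c, e }
  { a, c, d, e }  = { c, d, e } ∪ { a, d }
  { a, c, e, f }  = { a, f } ∪ { c, e, f }
  { c, d, e, f }  = { a, b }ᶜ
  (now 30)
Iteration 5 (2 new):
  { a, c, e }  = { a } ∪ { c, e }
  { b, d, f }  = { b } ∪ { d, f }
  (now 32)
Iteration 6: no new sets; the family is a σ-algebra.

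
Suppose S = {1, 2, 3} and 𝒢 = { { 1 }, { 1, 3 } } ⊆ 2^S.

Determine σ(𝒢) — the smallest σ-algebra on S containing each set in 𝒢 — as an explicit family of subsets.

Begin from { {}, { 1 }, { 1, 3 }, S } (that is, 𝒢 plus ∅ and S).
Pass 1 (2 new):
  { 2 }  = { 1, 3 }ᶜ
  { 2, 3 }  = { 1 }ᶜ
Pass 2: 1 new —
  { 1, 2 }  = { 2 } ∪ { 1 }
Pass 3: 1 new —
  { 3 }  = { 1, 2 }ᶜ
Pass 4: closed — nothing new.

Hence σ(𝒢) has 8 members: { {}, { 1 }, { 2 }, { 3 }, { 1, 2 }, { 1, 3 }, { 2, 3 }, S }.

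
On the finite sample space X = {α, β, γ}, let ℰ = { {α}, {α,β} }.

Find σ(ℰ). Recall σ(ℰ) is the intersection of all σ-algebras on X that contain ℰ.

σ(ℰ) (8 sets): { ∅, {α}, {β}, {γ}, {α,β}, {α,γ}, {β,γ}, X }

Derivation:
Initial family (4 sets): { ∅, {α}, {α,β}, X }.
Pass 1: 2 new —
  {γ}  = {α,β}ᶜ
  {β,γ}  = {α}ᶜ
  |family| = 6
Pass 2 adds 1:
  {α,γ}  = {γ} ∪ {α}
  |family| = 7
Pass 3. New:
  {β}  = {α,γ}ᶜ
  |family| = 8
After Pass 4 the family is unchanged; done.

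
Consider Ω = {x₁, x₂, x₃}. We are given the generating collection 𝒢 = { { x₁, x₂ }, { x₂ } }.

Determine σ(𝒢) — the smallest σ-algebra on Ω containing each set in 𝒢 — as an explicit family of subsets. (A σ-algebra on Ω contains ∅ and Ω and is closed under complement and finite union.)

Initial family (4 sets): { {}, { x₂ }, { x₁, x₂ }, Ω }.
Iteration 1 adds 2:
  { x₃ }  = ᶜ of { x₁, x₂ }
  { x₁, x₃ }  = ᶜ of { x₂ }
  — 6 sets.
Iteration 2: 1 new —
  { x₂, x₃ }  = { x₃ } ∪ { x₂ }
  — 7 sets.
Iteration 3 (1 new):
  { x₁ }  = ᶜ of { x₂, x₃ }
  — 8 sets.
Iteration 4: no new sets; the family is a σ-algebra.

σ(𝒢) = { {}, { x₁ }, { x₂ }, { x₃ }, { x₁, x₂ }, { x₁, x₃ }, { x₂, x₃ }, Ω }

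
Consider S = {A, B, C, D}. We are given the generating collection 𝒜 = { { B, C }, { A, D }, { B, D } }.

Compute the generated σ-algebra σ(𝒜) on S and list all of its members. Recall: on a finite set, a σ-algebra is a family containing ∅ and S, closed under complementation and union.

Begin from { ∅, { A, D }, { B, C }, { B, D }, S } (that is, 𝒜 plus ∅ and S).
Round 1 (3 new):
  { A, C }  = complement { B, D }
  { A, B, D }  = { A, D } ∪ { B, D }
  { B, C, D }  = { B, C } ∪ { B, D }
Round 2 adds 4:
  { A }  = complement { B, C, D }
  { C }  = complement { A, B, D }
  { A, B, C }  = { B, C } ∪ { A, C }
  { A, C, D }  = { A, D } ∪ { A, C }
Round 3. New:
  { B }  = complement { A, C, D }
  { D }  = complement { A, B, C }
Round 4: 2 new —
  { A, B }  = { B } ∪ { A }
  { C, D }  = { C } ∪ { D }
Round 5: closed — nothing new.

Hence σ(𝒜) has 16 members: { ∅, { A }, { B }, { C }, { D }, { A, B }, { A, C }, { A, D }, { B, C }, { B, D }, { C, D }, { A, B, C }, { A, B, D }, { A, C, D }, { B, C, D }, S }.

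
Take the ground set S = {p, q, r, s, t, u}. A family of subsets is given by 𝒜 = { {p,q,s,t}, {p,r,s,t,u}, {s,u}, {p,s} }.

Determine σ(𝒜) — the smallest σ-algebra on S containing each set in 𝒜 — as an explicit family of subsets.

σ(𝒜) (64 sets): { ∅, {p}, {q}, {r}, {s}, {t}, {u}, {p,q}, {p,r}, {p,s}, {p,t}, {p,u}, {q,r}, {q,s}, {q,t}, {q,u}, {r,s}, {r,t}, {r,u}, {s,t}, {s,u}, {t,u}, {p,q,r}, {p,q,s}, {p,q,t}, {p,q,u}, {p,r,s}, {p,r,t}, {p,r,u}, {p,s,t}, {p,s,u}, {p,t,u}, {q,r,s}, {q,r,t}, {q,r,u}, {q,s,t}, {q,s,u}, {q,t,u}, {r,s,t}, {r,s,u}, {r,t,u}, {s,t,u}, {p,q,r,s}, {p,q,r,t}, {p,q,r,u}, {p,q,s,t}, {p,q,s,u}, {p,q,t,u}, {p,r,s,t}, {p,r,s,u}, {p,r,t,u}, {p,s,t,u}, {q,r,s,t}, {q,r,s,u}, {q,r,t,u}, {q,s,t,u}, {r,s,t,u}, {p,q,r,s,t}, {p,q,r,s,u}, {p,q,r,t,u}, {p,q,s,t,u}, {p,r,s,t,u}, {q,r,s,t,u}, S }

Check:
Start: 𝒜 ∪ {∅, S} = { ∅, {p,s}, {s,u}, {p,q,s,t}, {p,r,s,t,u}, S }.
Pass 1: +6 →
  {q}  = ᶜ of {p,r,s,t,u}
  {r,u}  = ᶜ of {p,q,s,t}
  {p,s,u}  = {p,s} ∪ {s,u}
  {p,q,r,t}  = ᶜ of {s,u}
  {q,r,t,u}  = ᶜ of {p,s}
  {p,q,s,t,u}  = {s,u} ∪ {p,q,s,t}
  — 12 sets.
Pass 2 adds 11:
  {r}  = ᶜ of {p,q,s,t,u}
  {p,q,s}  = {q} ∪ {p,s}
  {q,r,t}  = ᶜ of {p,s,u}
  {q,r,u}  = {q} ∪ {r,u}
  {q,s,u}  = {q} ∪ {s,u}
  {r,s,u}  = {r,u} ∪ {s,u}
  {p,q,s,u}  = {q} ∪ {p,s,u}
  {p,r,s,u}  = {p,s,u} ∪ {r,u}
  {p,q,r,s,t}  = {p,q,s,t} ∪ {p,q,r,t}
  {p,q,r,t,u}  = {r,u} ∪ {p,q,r,t}
  {q,r,s,t,u}  = {s,u} ∪ {q,r,t,u}
  — 23 sets.
Pass 3 (14 new):
  {p}  = ᶜ of {q,r,s,t,u}
  {s}  = ᶜ of {p,q,r,t,u}
  {u}  = ᶜ of {p,q,r,s,t}
  {q,r}  = {q} ∪ {r}
  {q,t}  = ᶜ of {p,r,s,u}
  {r,t}  = ᶜ of {p,q,s,u}
  {p,q,t}  = ᶜ of {r,s,u}
  {p,r,s}  = {p,s} ∪ {r}
  {p,r,t}  = ᶜ of {q,s,u}
  {p,s,t}  = ᶜ of {q,r,u}
  {r,t,u}  = ᶜ of {p,q,s}
  {p,q,r,s}  = {p,q,s} ∪ {r}
  {q,r,s,u}  = {q,s,u} ∪ {r,s,u}
  {p,q,r,s,u}  = {q,s,u} ∪ {p,r,s,u}
  — 37 sets.
Pass 4. New:
  {t}  = ᶜ of {p,q,r,s,u}
  {p,q}  = {p} ∪ {q}
  {p,r}  = {p} ∪ {r}
  {p,t}  = ᶜ of {q,r,s,u}
  {p,u}  = {p} ∪ {u}
  {q,s}  = {q} ∪ {s}
  {q,u}  = {q} ∪ {u}
  {r,s}  = {r} ∪ {s}
  {t,u}  = ᶜ of {p,q,r,s}
  {p,q,r}  = {p} ∪ {q,r}
  {p,r,u}  = {p} ∪ {r,u}
  {q,r,s}  = {q,r} ∪ {s}
  {q,s,t}  = {q,t} ∪ {s}
  {q,t,u}  = ᶜ of {p,r,s}
  {r,s,t}  = {s} ∪ {r,t}
  {p,q,r,u}  = {p} ∪ {q,r,u}
  {p,q,t,u}  = {u} ∪ {p,q,t}
  {p,r,s,t}  = {p,s,t} ∪ {p,r,t}
  {p,r,t,u}  = {p} ∪ {r,t,u}
  {p,s,t,u}  = ᶜ of {q,r}
  {q,r,s,t}  = {q,r,t} ∪ {s}
  {q,s,t,u}  = {q,s,u} ∪ {q,t}
  {r,s,t,u}  = {r,t,u} ∪ {s}
  — 60 sets.
Pass 5. New:
  {s,t}  = ᶜ of {p,q,r,u}
  {p,q,u}  = ᶜ of {r,s,t}
  {p,t,u}  = ᶜ of {q,r,s}
  {s,t,u}  = ᶜ of {p,q,r}
  — 64 sets.
Pass 6: no new sets; the family is a σ-algebra.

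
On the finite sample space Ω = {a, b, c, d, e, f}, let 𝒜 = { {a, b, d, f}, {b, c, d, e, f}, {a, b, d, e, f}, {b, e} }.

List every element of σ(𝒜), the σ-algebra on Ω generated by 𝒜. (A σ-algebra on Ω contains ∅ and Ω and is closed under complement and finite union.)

|σ(𝒜)| = 32.  σ(𝒜) = { {}, {a}, {b}, {c}, {e}, {a, b}, {a, c}, {a, e}, {b, c}, {b, e}, {c, e}, {d, f}, {a, b, c}, {a, b, e}, {a, c, e}, {a, d, f}, {b, c, e}, {b, d, f}, {c, d, f}, {d, e, f}, {a, b, c, e}, {a, b, d, f}, {a, c, d, f}, {a, d, e, f}, {b, c, d, f}, {b, d, e, f}, {c, d, e, f}, {a, b, c, d, f}, {a, b, d, e, f}, {a, c, d, e, f}, {b, c, d, e, f}, Ω }

Derivation:
Initial family (6 sets): { {}, {b, e}, {a, b, d, f}, {a, b, d, e, f}, {b, c, d, e, f}, Ω }.
Round 1 adds 4:
  {a}  = complement {b, c, d, e, f}
  {c}  = complement {a, b, d, e, f}
  {c, e}  = complement {a, b, d, f}
  {a, c, d, f}  = complement {b, e}
Round 2: 6 new —
  {a, c}  = {c} ∪ {a}
  {a, b, e}  = {b, e} ∪ {a}
  {a, c, e}  = {c, e} ∪ {a}
  {b, c, e}  = {b, e} ∪ {c}
  {a, b, c, d, f}  = {a, b, d, f} ∪ {c}
  {a, c, d, e, f}  = {a, c, d, f} ∪ {c, e}
Round 3 (7 new):
  {b}  = complement {a, c, d, e, f}
  {e}  = complement {a, b, c, d, f}
  {a, d, f}  = complement {b, c, e}
  {b, d, f}  = complement {a, c, e}
  {c, d, f}  = complement {a, b, e}
  {a, b, c, e}  = {c} ∪ {a, b, e}
  {b, d, e, f}  = complement {a, c}
Round 4 (8 new):
  {a, b}  = {b} ∪ {a}
  {a, e}  = {e} ∪ {a}
  {b, c}  = {b} ∪ {c}
  {d, f}  = complement {a, b, c, e}
  {a, b, c}  = {b} ∪ {a, c}
  {a, d, e, f}  = {a, d, f} ∪ {e}
  {b, c, d, f}  = {b, d, f} ∪ {c}
  {c, d, e, f}  = {e} ∪ {c, d, f}
Round 5. New:
  {d, e, f}  = complement {a, b, c}
Round 6: already closed under ᶜ and ∪.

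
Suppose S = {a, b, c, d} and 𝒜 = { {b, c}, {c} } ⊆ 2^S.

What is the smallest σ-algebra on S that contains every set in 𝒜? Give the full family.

Begin from { {}, {c}, {b, c}, S } (that is, 𝒜 plus ∅ and S).
Pass 1 (2 new):
  {a, d}  = {b, c}ᶜ
  {a, b, d}  = {c}ᶜ
  [6 total]
Pass 2 adds 1:
  {a, c, d}  = {c} ∪ {a, d}
  [7 total]
Pass 3 (1 new):
  {b}  = {a, c, d}ᶜ
  [8 total]
Pass 4: already closed under ᶜ and ∪.

Hence σ(𝒜) has 8 members: { {}, {b}, {c}, {a, d}, {b, c}, {a, b, d}, {a, c, d}, S }.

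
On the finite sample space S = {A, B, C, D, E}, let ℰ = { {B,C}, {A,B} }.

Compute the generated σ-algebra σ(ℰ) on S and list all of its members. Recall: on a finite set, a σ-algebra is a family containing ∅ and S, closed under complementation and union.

σ(ℰ) (16 sets): { ∅, {A}, {B}, {C}, {A,B}, {A,C}, {B,C}, {D,E}, {A,B,C}, {A,D,E}, {B,D,E}, {C,D,E}, {A,B,D,E}, {A,C,D,E}, {B,C,D,E}, S }

Derivation:
Begin from { ∅, {A,B}, {B,C}, S } (that is, ℰ plus ∅ and S).
Iteration 1: 3 new —
  {A,B,C}  = {A,B} ∪ {B,C}
  {A,D,E}  = complement {B,C}
  {C,D,E}  = complement {A,B}
  — 7 sets.
Iteration 2: +4 →
  {D,E}  = complement {A,B,C}
  {A,B,D,E}  = {A,D,E} ∪ {A,B}
  {A,C,D,E}  = {A,D,E} ∪ {C,D,E}
  {B,C,D,E}  = {C,D,E} ∪ {B,C}
  — 11 sets.
Iteration 3: 3 new —
  {A}  = complement {B,C,D,E}
  {B}  = complement {A,C,D,E}
  {C}  = complement {A,B,D,E}
  — 14 sets.
Iteration 4: +2 →
  {A,C}  = {C} ∪ {A}
  {B,D,E}  = {D,E} ∪ {B}
  — 16 sets.
Iteration 5: already closed under ᶜ and ∪.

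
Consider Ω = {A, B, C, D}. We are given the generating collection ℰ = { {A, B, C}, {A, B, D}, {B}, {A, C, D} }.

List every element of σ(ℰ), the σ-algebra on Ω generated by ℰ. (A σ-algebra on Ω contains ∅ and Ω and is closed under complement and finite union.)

Answer: σ(ℰ) = { {}, {A}, {B}, {C}, {D}, {A, B}, {A, C}, {A, D}, {B, C}, {B, D}, {C, D}, {A, B, C}, {A, B, D}, {A, C, D}, {B, C, D}, Ω }

Trace:
Begin from { {}, {B}, {A, B, C}, {A, B, D}, {A, C, D}, Ω } (that is, ℰ plus ∅ and Ω).
Pass 1. New:
  {C}  = Ω∖{A, B, D}
  {D}  = Ω∖{A, B, C}
  (now 8)
Pass 2: 3 new —
  {B, C}  = {C} ∪ {B}
  {B, D}  = {D} ∪ {B}
  {C, D}  = {D} ∪ {C}
  (now 11)
Pass 3 adds 4:
  {A, B}  = Ω∖{C, D}
  {A, C}  = Ω∖{B, D}
  {A, D}  = Ω∖{B, C}
  {B, C, D}  = {C} ∪ {B, D}
  (now 15)
Pass 4 (1 new):
  {A}  = Ω∖{B, C, D}
  (now 16)
Pass 5: already closed under ᶜ and ∪.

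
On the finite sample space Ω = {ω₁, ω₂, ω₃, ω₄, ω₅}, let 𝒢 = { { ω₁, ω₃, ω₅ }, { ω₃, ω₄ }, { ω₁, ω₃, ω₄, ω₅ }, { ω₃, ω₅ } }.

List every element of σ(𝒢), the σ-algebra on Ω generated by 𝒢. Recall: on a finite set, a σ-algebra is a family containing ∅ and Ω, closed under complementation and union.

|σ(𝒢)| = 32.  σ(𝒢) = { {  }, { ω₁ }, { ω₂ }, { ω₃ }, { ω₄ }, { ω₅ }, { ω₁, ω₂ }, { ω₁, ω₃ }, { ω₁, ω₄ }, { ω₁, ω₅ }, { ω₂, ω₃ }, { ω₂, ω₄ }, { ω₂, ω₅ }, { ω₃, ω₄ }, { ω₃, ω₅ }, { ω₄, ω₅ }, { ω₁, ω₂, ω₃ }, { ω₁, ω₂, ω₄ }, { ω₁, ω₂, ω₅ }, { ω₁, ω₃, ω₄ }, { ω₁, ω₃, ω₅ }, { ω₁, ω₄, ω₅ }, { ω₂, ω₃, ω₄ }, { ω₂, ω₃, ω₅ }, { ω₂, ω₄, ω₅ }, { ω₃, ω₄, ω₅ }, { ω₁, ω₂, ω₃, ω₄ }, { ω₁, ω₂, ω₃, ω₅ }, { ω₁, ω₂, ω₄, ω₅ }, { ω₁, ω₃, ω₄, ω₅ }, { ω₂, ω₃, ω₄, ω₅ }, Ω }

Trace:
Initial family (6 sets): { {  }, { ω₃, ω₄ }, { ω₃, ω₅ }, { ω₁, ω₃, ω₅ }, { ω₁, ω₃, ω₄, ω₅ }, Ω }.
Iteration 1. New:
  { ω₂ }  = complement { ω₁, ω₃, ω₄, ω₅ }
  { ω₂, ω₄ }  = complement { ω₁, ω₃, ω₅ }
  { ω₁, ω₂, ω₄ }  = complement { ω₃, ω₅ }
  { ω₁, ω₂, ω₅ }  = complement { ω₃, ω₄ }
  { ω₃, ω₄, ω₅ }  = { ω₃, ω₄ } ∪ { ω₃, ω₅ }
  — 11 sets.
Iteration 2 (7 new):
  { ω₁, ω₂ }  = complement { ω₃, ω₄, ω₅ }
  { ω₂, ω₃, ω₄ }  = { ω₃, ω₄ } ∪ { ω₂ }
  { ω₂, ω₃, ω₅ }  = { ω₂ } ∪ { ω₃, ω₅ }
  { ω₁, ω₂, ω₃, ω₄ }  = { ω₃, ω₄ } ∪ { ω₁, ω₂, ω₄ }
  { ω₁, ω₂, ω₃, ω₅ }  = { ω₁, ω₃, ω₅ } ∪ { ω₂ }
  { ω₁, ω₂, ω₄, ω₅ }  = { ω₁, ω₂, ω₄ } ∪ { ω₁, ω₂, ω₅ }
  { ω₂, ω₃, ω₄, ω₅ }  = { ω₃, ω₄, ω₅ } ∪ { ω₂ }
  — 18 sets.
Iteration 3: +6 →
  { ω₁ }  = complement { ω₂, ω₃, ω₄, ω₅ }
  { ω₃ }  = complement { ω₁, ω₂, ω₄, ω₅ }
  { ω₄ }  = complement { ω₁, ω₂, ω₃, ω₅ }
  { ω₅ }  = complement { ω₁, ω₂, ω₃, ω₄ }
  { ω₁, ω₄ }  = complement { ω₂, ω₃, ω₅ }
  { ω₁, ω₅ }  = complement { ω₂, ω₃, ω₄ }
  — 24 sets.
Iteration 4 (8 new):
  { ω₁, ω₃ }  = { ω₃ } ∪ { ω₁ }
  { ω₂, ω₃ }  = { ω₂ } ∪ { ω₃ }
  { ω₂, ω₅ }  = { ω₂ } ∪ { ω₅ }
  { ω₄, ω₅ }  = { ω₅ } ∪ { ω₄ }
  { ω₁, ω₂, ω₃ }  = { ω₁, ω₂ } ∪ { ω₃ }
  { ω₁, ω₃, ω₄ }  = { ω₃, ω₄ } ∪ { ω₁, ω₄ }
  { ω₁, ω₄, ω₅ }  = { ω₅ } ∪ { ω₁, ω₄ }
  { ω₂, ω₄, ω₅ }  = { ω₅ } ∪ { ω₂, ω₄ }
  — 32 sets.
Iteration 5: already closed under ᶜ and ∪.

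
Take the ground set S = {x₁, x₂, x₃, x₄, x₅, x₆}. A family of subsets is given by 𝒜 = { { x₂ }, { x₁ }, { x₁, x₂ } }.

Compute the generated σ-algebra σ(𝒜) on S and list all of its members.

Seed the family with 𝒜 together with ∅ and S: { {  }, { x₁ }, { x₂ }, { x₁, x₂ }, S }.
Round 1. New:
  { x₃, x₄, x₅, x₆ }  = ᶜ of { x₁, x₂ }
  { x₁, x₃, x₄, x₅, x₆ }  = ᶜ of { x₂ }
  { x₂, x₃, x₄, x₅, x₆ }  = ᶜ of { x₁ }
  — 8 sets.
Round 2: stable.

Hence σ(𝒜) has 8 members: { {  }, { x₁ }, { x₂ }, { x₁, x₂ }, { x₃, x₄, x₅, x₆ }, { x₁, x₃, x₄, x₅, x₆ }, { x₂, x₃, x₄, x₅, x₆ }, S }.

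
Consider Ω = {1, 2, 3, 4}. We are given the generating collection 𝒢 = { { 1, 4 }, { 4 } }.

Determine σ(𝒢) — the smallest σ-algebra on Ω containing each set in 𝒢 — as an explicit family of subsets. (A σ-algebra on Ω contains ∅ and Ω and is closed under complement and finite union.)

Initial family (4 sets): { ∅, { 4 }, { 1, 4 }, Ω }.
Pass 1: 2 new —
  { 2, 3 }  = ᶜ of { 1, 4 }
  { 1, 2, 3 }  = ᶜ of { 4 }
  |family| = 6
Pass 2: +1 →
  { 2, 3, 4 }  = { 2, 3 } ∪ { 4 }
  |family| = 7
Pass 3 (1 new):
  { 1 }  = ᶜ of { 2, 3, 4 }
  |family| = 8
Pass 4: no new sets; the family is a σ-algebra.

|σ(𝒢)| = 8.  σ(𝒢) = { ∅, { 1 }, { 4 }, { 1, 4 }, { 2, 3 }, { 1, 2, 3 }, { 2, 3, 4 }, Ω }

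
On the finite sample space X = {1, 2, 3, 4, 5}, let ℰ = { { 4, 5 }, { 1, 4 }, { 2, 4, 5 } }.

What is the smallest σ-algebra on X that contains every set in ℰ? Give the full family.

Start: ℰ ∪ {∅, X} = { {}, { 1, 4 }, { 4, 5 }, { 2, 4, 5 }, X }.
Pass 1 (5 new):
  { 1, 3 }  = complement { 2, 4, 5 }
  { 1, 2, 3 }  = complement { 4, 5 }
  { 1, 4, 5 }  = { 4, 5 } ∪ { 1, 4 }
  { 2, 3, 5 }  = complement { 1, 4 }
  { 1, 2, 4, 5 }  = { 1, 4 } ∪ { 2, 4, 5 }
  |family| = 10
Pass 2 (7 new):
  { 3 }  = complement { 1, 2, 4, 5 }
  { 2, 3 }  = complement { 1, 4, 5 }
  { 1, 3, 4 }  = { 1, 4 } ∪ { 1, 3 }
  { 1, 2, 3, 4 }  = { 1, 2, 3 } ∪ { 1, 4 }
  { 1, 2, 3, 5 }  = { 1, 2, 3 } ∪ { 2, 3, 5 }
  { 1, 3, 4, 5 }  = { 1, 4, 5 } ∪ { 1, 3 }
  { 2, 3, 4, 5 }  = { 4, 5 } ∪ { 2, 3, 5 }
  |family| = 17
Pass 3: +6 →
  { 1 }  = complement { 2, 3, 4, 5 }
  { 2 }  = complement { 1, 3, 4, 5 }
  { 4 }  = complement { 1, 2, 3, 5 }
  { 5 }  = complement { 1, 2, 3, 4 }
  { 2, 5 }  = complement { 1, 3, 4 }
  { 3, 4, 5 }  = { 4, 5 } ∪ { 3 }
  |family| = 23
Pass 4: +9 →
  { 1, 2 }  = complement { 3, 4, 5 }
  { 1, 5 }  = { 5 } ∪ { 1 }
  { 2, 4 }  = { 2 } ∪ { 4 }
  { 3, 4 }  = { 3 } ∪ { 4 }
  { 3, 5 }  = { 5 } ∪ { 3 }
  { 1, 2, 4 }  = { 2 } ∪ { 1, 4 }
  { 1, 2, 5 }  = { 2, 5 } ∪ { 1 }
  { 1, 3, 5 }  = { 5 } ∪ { 1, 3 }
  { 2, 3, 4 }  = { 2, 3 } ∪ { 4 }
  |family| = 32
After Pass 5 the family is unchanged; done.

|σ(ℰ)| = 32.  σ(ℰ) = { {}, { 1 }, { 2 }, { 3 }, { 4 }, { 5 }, { 1, 2 }, { 1, 3 }, { 1, 4 }, { 1, 5 }, { 2, 3 }, { 2, 4 }, { 2, 5 }, { 3, 4 }, { 3, 5 }, { 4, 5 }, { 1, 2, 3 }, { 1, 2, 4 }, { 1, 2, 5 }, { 1, 3, 4 }, { 1, 3, 5 }, { 1, 4, 5 }, { 2, 3, 4 }, { 2, 3, 5 }, { 2, 4, 5 }, { 3, 4, 5 }, { 1, 2, 3, 4 }, { 1, 2, 3, 5 }, { 1, 2, 4, 5 }, { 1, 3, 4, 5 }, { 2, 3, 4, 5 }, X }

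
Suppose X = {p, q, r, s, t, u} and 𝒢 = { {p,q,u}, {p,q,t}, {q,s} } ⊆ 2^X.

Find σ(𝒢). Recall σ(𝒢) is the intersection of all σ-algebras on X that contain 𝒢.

Initial family (5 sets): { {}, {q,s}, {p,q,t}, {p,q,u}, X }.
Round 1 adds 6:
  {r,s,t}  = X∖{p,q,u}
  {r,s,u}  = X∖{p,q,t}
  {p,q,s,t}  = {p,q,t} ∪ {q,s}
  {p,q,s,u}  = {p,q,u} ∪ {q,s}
  {p,q,t,u}  = {p,q,t} ∪ {p,q,u}
  {p,r,t,u}  = X∖{q,s}
  |family| = 11
Round 2 (11 new):
  {r,s}  = X∖{p,q,t,u}
  {r,t}  = X∖{p,q,s,u}
  {r,u}  = X∖{p,q,s,t}
  {q,r,s,t}  = {r,s,t} ∪ {q,s}
  {q,r,s,u}  = {r,s,u} ∪ {q,s}
  {r,s,t,u}  = {r,s,t} ∪ {r,s,u}
  {p,q,r,s,t}  = {r,s,t} ∪ {p,q,s,t}
  {p,q,r,s,u}  = {p,q,s,u} ∪ {r,s,u}
  {p,q,r,t,u}  = {p,r,t,u} ∪ {p,q,t}
  {p,q,s,t,u}  = {p,q,s,u} ∪ {p,q,s,t}
  {p,r,s,t,u}  = {p,r,t,u} ∪ {r,s,t}
  |family| = 22
Round 3 (13 new):
  {q}  = X∖{p,r,s,t,u}
  {r}  = X∖{p,q,s,t,u}
  {s}  = X∖{p,q,r,t,u}
  {t}  = X∖{p,q,r,s,u}
  {u}  = X∖{p,q,r,s,t}
  {p,q}  = X∖{r,s,t,u}
  {p,t}  = X∖{q,r,s,u}
  {p,u}  = X∖{q,r,s,t}
  {q,r,s}  = {r,s} ∪ {q,s}
  {r,t,u}  = {r,t} ∪ {r,u}
  {p,q,r,t}  = {r,t} ∪ {p,q,t}
  {p,q,r,u}  = {r,u} ∪ {p,q,u}
  {q,r,s,t,u}  = {r,s,t} ∪ {q,r,s,u}
  |family| = 35
Round 4 adds 22:
  {p}  = X∖{q,r,s,t,u}
  {q,r}  = {q} ∪ {r}
  {q,t}  = {q} ∪ {t}
  {q,u}  = {q} ∪ {u}
  {s,t}  = X∖{p,q,r,u}
  {s,u}  = X∖{p,q,r,t}
  {t,u}  = {u} ∪ {t}
  {p,q,r}  = {p,q} ∪ {r}
  {p,q,s}  = X∖{r,t,u}
  {p,r,t}  = {r} ∪ {p,t}
  {p,r,u}  = {p,u} ∪ {r}
  {p,s,t}  = {p,t} ∪ {s}
  {p,s,u}  = {p,u} ∪ {s}
  {p,t,u}  = X∖{q,r,s}
  {q,r,t}  = {q} ∪ {r,t}
  {q,r,u}  = {q} ∪ {r,u}
  {q,s,t}  = {t} ∪ {q,s}
  {q,s,u}  = {u} ∪ {q,s}
  {p,q,r,s}  = {r,s} ∪ {p,q}
  {p,r,s,t}  = {r,s,t} ∪ {p,t}
  {p,r,s,u}  = {r,s} ∪ {p,u}
  {q,r,t,u}  = {q} ∪ {r,t,u}
  |family| = 57
Round 5: 7 new —
  {p,r}  = {r} ∪ {p}
  {p,s}  = X∖{q,r,t,u}
  {p,r,s}  = {r,s} ∪ {p}
  {q,t,u}  = {q,t} ∪ {t,u}
  {s,t,u}  = X∖{p,q,r}
  {p,s,t,u}  = X∖{q,r}
  {q,s,t,u}  = {q,s,u} ∪ {q,t}
  |family| = 64
Round 6: no new sets; the family is a σ-algebra.

Therefore σ(𝒢) = { {}, {p}, {q}, {r}, {s}, {t}, {u}, {p,q}, {p,r}, {p,s}, {p,t}, {p,u}, {q,r}, {q,s}, {q,t}, {q,u}, {r,s}, {r,t}, {r,u}, {s,t}, {s,u}, {t,u}, {p,q,r}, {p,q,s}, {p,q,t}, {p,q,u}, {p,r,s}, {p,r,t}, {p,r,u}, {p,s,t}, {p,s,u}, {p,t,u}, {q,r,s}, {q,r,t}, {q,r,u}, {q,s,t}, {q,s,u}, {q,t,u}, {r,s,t}, {r,s,u}, {r,t,u}, {s,t,u}, {p,q,r,s}, {p,q,r,t}, {p,q,r,u}, {p,q,s,t}, {p,q,s,u}, {p,q,t,u}, {p,r,s,t}, {p,r,s,u}, {p,r,t,u}, {p,s,t,u}, {q,r,s,t}, {q,r,s,u}, {q,r,t,u}, {q,s,t,u}, {r,s,t,u}, {p,q,r,s,t}, {p,q,r,s,u}, {p,q,r,t,u}, {p,q,s,t,u}, {p,r,s,t,u}, {q,r,s,t,u}, X } (|σ(𝒢)| = 64).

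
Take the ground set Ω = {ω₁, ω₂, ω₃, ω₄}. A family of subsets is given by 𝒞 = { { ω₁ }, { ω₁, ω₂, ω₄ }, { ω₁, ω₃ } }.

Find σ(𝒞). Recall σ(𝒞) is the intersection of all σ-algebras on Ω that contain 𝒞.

Answer: σ(𝒞) = { {  }, { ω₁ }, { ω₃ }, { ω₁, ω₃ }, { ω₂, ω₄ }, { ω₁, ω₂, ω₄ }, { ω₂, ω₃, ω₄ }, Ω }

Check:
Start: 𝒞 ∪ {∅, Ω} = { {  }, { ω₁ }, { ω₁, ω₃ }, { ω₁, ω₂, ω₄ }, Ω }.
Step 1 adds 3:
  { ω₃ }  = Ω∖{ ω₁, ω₂, ω₄ }
  { ω₂, ω₄ }  = Ω∖{ ω₁, ω₃ }
  { ω₂, ω₃, ω₄ }  = Ω∖{ ω₁ }
  (now 8)
Step 2 adds nothing — fixpoint reached.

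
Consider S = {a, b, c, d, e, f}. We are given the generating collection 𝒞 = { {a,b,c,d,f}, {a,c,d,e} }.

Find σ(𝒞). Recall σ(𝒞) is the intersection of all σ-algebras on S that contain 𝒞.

Initial family (4 sets): { {}, {a,c,d,e}, {a,b,c,d,f}, S }.
Iteration 1 (2 new):
  {e}  = complement {a,b,c,d,f}
  {b,f}  = complement {a,c,d,e}
  (now 6)
Iteration 2 adds 1:
  {b,e,f}  = {b,f} ∪ {e}
  (now 7)
Iteration 3: 1 new —
  {a,c,d}  = complement {b,e,f}
  (now 8)
After Iteration 4 the family is unchanged; done.

Therefore σ(𝒞) = { {}, {e}, {b,f}, {a,c,d}, {b,e,f}, {a,c,d,e}, {a,b,c,d,f}, S } (|σ(𝒞)| = 8).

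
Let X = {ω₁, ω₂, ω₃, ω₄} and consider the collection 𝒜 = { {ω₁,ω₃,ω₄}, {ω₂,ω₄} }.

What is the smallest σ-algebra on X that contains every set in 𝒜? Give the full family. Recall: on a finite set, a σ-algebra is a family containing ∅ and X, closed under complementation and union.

Start: 𝒜 ∪ {∅, X} = { {}, {ω₂,ω₄}, {ω₁,ω₃,ω₄}, X }.
Pass 1. New:
  {ω₂}  = {ω₁,ω₃,ω₄}ᶜ
  {ω₁,ω₃}  = {ω₂,ω₄}ᶜ
  |family| = 6
Pass 2: 1 new —
  {ω₁,ω₂,ω₃}  = {ω₁,ω₃} ∪ {ω₂}
  |family| = 7
Pass 3: +1 →
  {ω₄}  = {ω₁,ω₂,ω₃}ᶜ
  |family| = 8
Pass 4: already closed under ᶜ and ∪.

|σ(𝒜)| = 8.  σ(𝒜) = { {}, {ω₂}, {ω₄}, {ω₁,ω₃}, {ω₂,ω₄}, {ω₁,ω₂,ω₃}, {ω₁,ω₃,ω₄}, X }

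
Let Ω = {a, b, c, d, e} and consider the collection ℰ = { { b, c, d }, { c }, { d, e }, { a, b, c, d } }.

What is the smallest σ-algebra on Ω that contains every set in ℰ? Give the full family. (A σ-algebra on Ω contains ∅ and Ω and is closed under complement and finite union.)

Answer: σ(ℰ) = { {}, { a }, { b }, { c }, { d }, { e }, { a, b }, { a, c }, { a, d }, { a, e }, { b, c }, { b, d }, { b, e }, { c, d }, { c, e }, { d, e }, { a, b, c }, { a, b, d }, { a, b, e }, { a, c, d }, { a, c, e }, { a, d, e }, { b, c, d }, { b, c, e }, { b, d, e }, { c, d, e }, { a, b, c, d }, { a, b, c, e }, { a, b, d, e }, { a, c, d, e }, { b, c, d, e }, Ω }

Trace:
Start: ℰ ∪ {∅, Ω} = { {}, { c }, { d, e }, { b, c, d }, { a, b, c, d }, Ω }.
Step 1. New:
  { e }  = ᶜ of { a, b, c, d }
  { a, e }  = ᶜ of { b, c, d }
  { a, b, c }  = ᶜ of { d, e }
  { c, d, e }  = { d, e } ∪ { c }
  { a, b, d, e }  = ᶜ of { c }
  { b, c, d, e }  = { d, e } ∪ { b, c, d }
  (now 12)
Step 2. New:
  { a }  = ᶜ of { b, c, d, e }
  { a, b }  = ᶜ of { c, d, e }
  { c, e }  = { e } ∪ { c }
  { a, c, e }  = { c } ∪ { a, e }
  { a, d, e }  = { d, e } ∪ { a, e }
  { a, b, c, e }  = { a, b, c } ∪ { e }
  { a, c, d, e }  = { c, d, e } ∪ { a, e }
  (now 19)
Step 3 (7 new):
  { b }  = ᶜ of { a, c, d, e }
  { d }  = ᶜ of { a, b, c, e }
  { a, c }  = { c } ∪ { a }
  { b, c }  = ᶜ of { a, d, e }
  { b, d }  = ᶜ of { a, c, e }
  { a, b, d }  = ᶜ of { c, e }
  { a, b, e }  = { a, e } ∪ { a, b }
  (now 26)
Step 4 adds 6:
  { a, d }  = { d } ∪ { a }
  { b, e }  = { b } ∪ { e }
  { c, d }  = ᶜ of { a, b, e }
  { a, c, d }  = { a, c } ∪ { d }
  { b, c, e }  = { b } ∪ { c, e }
  { b, d, e }  = ᶜ of { a, c }
  (now 32)
After Step 5 the family is unchanged; done.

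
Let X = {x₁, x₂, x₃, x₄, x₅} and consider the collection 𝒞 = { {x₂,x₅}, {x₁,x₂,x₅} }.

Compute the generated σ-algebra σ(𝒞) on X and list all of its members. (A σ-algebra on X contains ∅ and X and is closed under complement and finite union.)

Take S₀ = 𝒞 ∪ {∅, X} = { ∅, {x₂,x₅}, {x₁,x₂,x₅}, X }.
Step 1. New:
  {x₃,x₄}  = ᶜ of {x₁,x₂,x₅}
  {x₁,x₃,x₄}  = ᶜ of {x₂,x₅}
  (now 6)
Step 2 adds 1:
  {x₂,x₃,x₄,x₅}  = {x₂,x₅} ∪ {x₃,x₄}
  (now 7)
Step 3: 1 new —
  {x₁}  = ᶜ of {x₂,x₃,x₄,x₅}
  (now 8)
Step 4 adds nothing — fixpoint reached.

Therefore σ(𝒞) = { ∅, {x₁}, {x₂,x₅}, {x₃,x₄}, {x₁,x₂,x₅}, {x₁,x₃,x₄}, {x₂,x₃,x₄,x₅}, X } (|σ(𝒞)| = 8).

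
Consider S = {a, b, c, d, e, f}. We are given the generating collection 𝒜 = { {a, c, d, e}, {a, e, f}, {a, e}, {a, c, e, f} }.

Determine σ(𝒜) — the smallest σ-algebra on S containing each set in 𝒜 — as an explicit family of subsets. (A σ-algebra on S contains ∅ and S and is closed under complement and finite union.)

|σ(𝒜)| = 32.  σ(𝒜) = { ∅, {b}, {c}, {d}, {f}, {a, e}, {b, c}, {b, d}, {b, f}, {c, d}, {c, f}, {d, f}, {a, b, e}, {a, c, e}, {a, d, e}, {a, e, f}, {b, c, d}, {b, c, f}, {b, d, f}, {c, d, f}, {a, b, c, e}, {a, b, d, e}, {a, b, e, f}, {a, c, d, e}, {a, c, e, f}, {a, d, e, f}, {b, c, d, f}, {a, b, c, d, e}, {a, b, c, e, f}, {a, b, d, e, f}, {a, c, d, e, f}, S }

Trace:
Initial family (6 sets): { ∅, {a, e}, {a, e, f}, {a, c, d, e}, {a, c, e, f}, S }.
Round 1: 5 new —
  {b, d}  = ᶜ of {a, c, e, f}
  {b, f}  = ᶜ of {a, c, d, e}
  {b, c, d}  = ᶜ of {a, e, f}
  {b, c, d, f}  = ᶜ of {a, e}
  {a, c, d, e, f}  = {a, c, e, f} ∪ {a, c, d, e}
  [11 total]
Round 2 adds 7:
  {b}  = ᶜ of {a, c, d, e, f}
  {b, d, f}  = {b, f} ∪ {b, d}
  {a, b, d, e}  = {a, e} ∪ {b, d}
  {a, b, e, f}  = {b, f} ∪ {a, e, f}
  {a, b, c, d, e}  = {b, c, d} ∪ {a, c, d, e}
  {a, b, c, e, f}  = {a, c, e, f} ∪ {b, f}
  {a, b, d, e, f}  = {a, e, f} ∪ {b, d}
  [18 total]
Round 3: +7 →
  {c}  = ᶜ of {a, b, d, e, f}
  {d}  = ᶜ of {a, b, c, e, f}
  {f}  = ᶜ of {a, b, c, d, e}
  {c, d}  = ᶜ of {a, b, e, f}
  {c, f}  = ᶜ of {a, b, d, e}
  {a, b, e}  = {a, e} ∪ {b}
  {a, c, e}  = ᶜ of {b, d, f}
  [25 total]
Round 4: 7 new —
  {b, c}  = {b} ∪ {c}
  {d, f}  = {f} ∪ {d}
  {a, d, e}  = {a, e} ∪ {d}
  {b, c, f}  = {b} ∪ {c, f}
  {c, d, f}  = ᶜ of {a, b, e}
  {a, b, c, e}  = {a, c, e} ∪ {b}
  {a, d, e, f}  = {a, e, f} ∪ {d}
  [32 total]
After Round 5 the family is unchanged; done.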